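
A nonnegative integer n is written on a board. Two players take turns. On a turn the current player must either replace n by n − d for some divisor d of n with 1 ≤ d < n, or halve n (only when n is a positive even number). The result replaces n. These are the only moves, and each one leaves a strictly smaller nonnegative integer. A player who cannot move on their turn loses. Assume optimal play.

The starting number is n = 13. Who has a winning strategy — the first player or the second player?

Label each position W (a win for the player to move) or L (a loss). A position with no legal move is L; any other position is W exactly when some move reaches an L, and L when every move reaches a W.
n=0: no move → L
n=1: no move → L
n=2: →1(L), so W
n=3: →2(W) only, which is W, so L
n=4: →3(L), so W
n=5: →4(W) only, which is W, so L
n=6: →3(L), so W
n=7: →6(W) only, which is W, so L
n=8: →7(L), so W
n=9: →6(W), 8(W) — all W, so L
n=10: →5(L), so W
n=11: →10(W) only, which is W, so L
n=12: →9(L), so W
n=13: →12(W) only, which is W, so L
The starting position 13 is L: whatever the player to move does, the opponent receives a W position.

The second player wins.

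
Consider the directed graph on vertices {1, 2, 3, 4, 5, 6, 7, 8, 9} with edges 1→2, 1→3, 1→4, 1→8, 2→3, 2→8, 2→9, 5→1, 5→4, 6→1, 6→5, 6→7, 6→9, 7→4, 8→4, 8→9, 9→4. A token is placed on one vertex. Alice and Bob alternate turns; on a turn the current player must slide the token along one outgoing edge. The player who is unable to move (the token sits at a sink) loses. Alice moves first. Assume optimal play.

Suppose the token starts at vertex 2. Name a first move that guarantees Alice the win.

Classify positions by backward induction: terminal positions (no move available) are L. From any other position, the mover wins iff some move reaches an L.
Every edge goes from a vertex to one that appears earlier in the order 4, 3, 9, 8, 2, 1, 5, 7, 6, so processing vertices in that order labels each vertex after all of its successors.
4: no outgoing edge → L
3: no outgoing edge → L
9: →4(L), so W
8: →4(L), so W
2: →3(L), so W
1: →3(L), so W
5: →4(L), so W
7: →4(L), so W
6: →7(W), 5(W), 1(W), 9(W) — all W, so L
From 2, the L positions reachable in one move are: 3.

Move to 3.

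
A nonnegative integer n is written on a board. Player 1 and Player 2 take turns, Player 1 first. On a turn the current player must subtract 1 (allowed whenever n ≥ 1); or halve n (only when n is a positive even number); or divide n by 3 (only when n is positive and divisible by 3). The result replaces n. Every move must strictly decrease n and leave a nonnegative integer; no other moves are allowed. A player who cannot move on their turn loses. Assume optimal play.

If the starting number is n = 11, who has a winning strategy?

Work bottom-up. With no move the player to move loses. Otherwise the position is W if at least one move leads to an L position for the opponent, and L if every move leads to a W.
n=0: no move → L
n=1: →0(L), so W
n=2: →1(W) only, which is W, so L
n=3: →2(L), so W
n=4: →2(L), so W
n=5: →4(W) only, which is W, so L
n=6: →2(L), so W
n=7: →6(W) only, which is W, so L
n=8: →7(L), so W
n=9: →3(W), 8(W) — all W, so L
n=10: →5(L), so W
n=11: →10(W) only, which is W, so L
The starting position 11 is L: whatever Player 1 does, the opponent receives a W position.

Player 2 wins.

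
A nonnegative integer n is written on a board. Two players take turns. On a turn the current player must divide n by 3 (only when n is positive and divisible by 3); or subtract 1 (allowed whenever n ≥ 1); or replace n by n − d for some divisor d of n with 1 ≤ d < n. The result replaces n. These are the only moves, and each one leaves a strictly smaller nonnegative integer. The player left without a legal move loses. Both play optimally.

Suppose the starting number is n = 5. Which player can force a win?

Classify positions by backward induction: terminal positions (no move available) are L. From any other position, the mover wins iff some move reaches an L.
n=0: no move → L
n=1: W (go to 0, an L position)
n=2: L (sole option 1(W) is W)
n=3: W (go to 2, an L position)
n=4: W (go to 2, an L position)
n=5: L (sole option 4(W) is W)
Every move from 5 reaches a W position, so the mover loses.

The second player wins.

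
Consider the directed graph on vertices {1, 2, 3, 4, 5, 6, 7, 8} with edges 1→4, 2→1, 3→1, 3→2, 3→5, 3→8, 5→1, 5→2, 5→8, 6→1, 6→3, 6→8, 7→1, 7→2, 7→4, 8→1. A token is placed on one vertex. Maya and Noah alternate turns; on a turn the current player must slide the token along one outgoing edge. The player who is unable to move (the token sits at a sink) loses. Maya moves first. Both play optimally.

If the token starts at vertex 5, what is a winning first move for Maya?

Work bottom-up. With no move the player to move loses. Otherwise the position is W if at least one move leads to an L position for the opponent, and L if every move leads to a W.
Every edge goes from a vertex to one that appears earlier in the order 4, 1, 2, 8, 5, 3, 7, 6, so processing vertices in that order labels each vertex after all of its successors.
4: no outgoing edge → L
1: can move to 4, which is L ⇒ W
2: the only move is to 1(W), a W ⇒ L
8: the only move is to 1(W), a W ⇒ L
5: can move to 8, which is L ⇒ W
3: can move to 8, which is L ⇒ W
7: can move to 2, which is L ⇒ W
6: can move to 8, which is L ⇒ W
From 5, the L positions reachable in one move are: 8, 2. Any move reaching one of these is winning.

Move to 8.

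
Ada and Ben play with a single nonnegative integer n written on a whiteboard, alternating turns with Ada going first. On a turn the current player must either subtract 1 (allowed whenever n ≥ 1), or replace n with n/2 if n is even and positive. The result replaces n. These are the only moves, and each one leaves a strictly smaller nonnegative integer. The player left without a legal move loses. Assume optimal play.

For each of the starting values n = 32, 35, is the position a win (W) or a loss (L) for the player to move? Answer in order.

Compute win/loss labels from the base case upward. A position with no move is L. Any other position is W if it can reach an L in one move, else L.
n=0: no move → L
n=1: W (go to 0, an L position)
n=2: L (sole option 1(W) is W)
n=3: W (go to 2, an L position)
n=4: W (go to 2, an L position)
n=5: L (sole option 4(W) is W)
n=6: W (go to 5, an L position)
n=7: L (sole option 6(W) is W)
n=8: W (go to 7, an L position)
n=9: L (sole option 8(W) is W)
n=10: W (go to 5, an L position)
n=11: L (sole option 10(W) is W)
n=12: W (go to 11, an L position)
n=13: L (sole option 12(W) is W)
n=14: W (go to 7, an L position)
n=15: L (sole option 14(W) is W)
n=16: W (go to 15, an L position)
n=17: L (sole option 16(W) is W)
n=18: W (go to 9, an L position)
n=19: L (sole option 18(W) is W)
n=20: W (go to 19, an L position)
n=21: L (sole option 20(W) is W)
n=22: W (go to 11, an L position)
n=23: L (sole option 22(W) is W)
n=24: W (go to 23, an L position)
n=25: L (sole option 24(W) is W)
n=26: W (go to 13, an L position)
n=27: L (sole option 26(W) is W)
n=28: W (go to 27, an L position)
n=29: L (sole option 28(W) is W)
n=30: W (go to 15, an L position)
n=31: L (sole option 30(W) is W)
n=32: W (go to 31, an L position)
n=33: L (sole option 32(W) is W)
n=34: W (go to 17, an L position)
n=35: L (sole option 34(W) is W)

32: W, 35: L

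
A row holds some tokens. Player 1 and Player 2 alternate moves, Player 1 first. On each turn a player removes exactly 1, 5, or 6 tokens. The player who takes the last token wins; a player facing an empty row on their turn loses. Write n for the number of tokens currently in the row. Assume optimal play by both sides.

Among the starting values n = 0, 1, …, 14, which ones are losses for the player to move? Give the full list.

Compute win/loss labels from the base case upward. A position with no move is L. Any other position is W if it can reach an L in one move, else L.
n=0: no move → L
n=1: can move to 0, which is L ⇒ W
n=2: the only move is to 1(W), a W ⇒ L
n=3: can move to 2, which is L ⇒ W
n=4: the only move is to 3(W), a W ⇒ L
n=5: can move to 4, which is L ⇒ W
n=6: can move to 0, which is L ⇒ W
n=7: can move to 2, which is L ⇒ W
n=8: can move to 2, which is L ⇒ W
n=9: can move to 4, which is L ⇒ W
n=10: can move to 4, which is L ⇒ W
n=11: moves to 10(W), 6(W), 5(W); every one is W ⇒ L
n=12: can move to 11, which is L ⇒ W
n=13: moves to 12(W), 8(W), 7(W); every one is W ⇒ L
n=14: can move to 13, which is L ⇒ W
The losing starting values of n are exactly the entries labelled L in this table (5 of them).

0, 2, 4, 11, 13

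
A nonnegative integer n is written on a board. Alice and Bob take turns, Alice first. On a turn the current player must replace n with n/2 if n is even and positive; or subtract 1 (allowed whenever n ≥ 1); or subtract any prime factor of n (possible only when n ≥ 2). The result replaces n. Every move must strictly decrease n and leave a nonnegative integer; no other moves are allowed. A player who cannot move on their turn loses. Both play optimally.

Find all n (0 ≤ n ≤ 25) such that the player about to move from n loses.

0, 4, 9, 14, 20, 24

Compute win/loss labels from the base case upward. A position with no move is L. Any other position is W if it can reach an L in one move, else L.
n=0: no move → L
n=1: →0(L), so W
n=2: →0(L), so W
n=3: →0(L), so W
n=4: →2(W), 3(W) — all W, so L
n=5: →0(L), so W
n=6: →4(L), so W
n=7: →0(L), so W
n=8: →4(L), so W
n=9: →6(W), 8(W) — all W, so L
n=10: →9(L), so W
n=11: →0(L), so W
n=12: →9(L), so W
n=13: →0(L), so W
n=14: →7(W), 12(W), 13(W) — all W, so L
n=15: →14(L), so W
n=16: →14(L), so W
n=17: →0(L), so W
n=18: →9(L), so W
n=19: →0(L), so W
n=20: →10(W), 15(W), 18(W), 19(W) — all W, so L
n=21: →14(L), so W
n=22: →20(L), so W
n=23: →0(L), so W
n=24: →12(W), 21(W), 22(W), 23(W) — all W, so L
n=25: →20(L), so W
Reading off the rows marked L gives the requested list; there are 6 such values of n.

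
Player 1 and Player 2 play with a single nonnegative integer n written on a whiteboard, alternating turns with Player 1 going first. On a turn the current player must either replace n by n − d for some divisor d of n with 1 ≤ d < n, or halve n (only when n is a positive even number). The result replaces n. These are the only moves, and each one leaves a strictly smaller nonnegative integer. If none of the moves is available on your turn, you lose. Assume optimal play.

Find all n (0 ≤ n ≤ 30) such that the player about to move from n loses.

Use the standard recursion: the mover loses at a terminal position; elsewhere, the mover wins exactly when some move hands the opponent an L position.
n=0: no move → L
n=1: no move → L
n=2: reaches L-position 1 → W
n=3: only reaches 2(W), which is W → L
n=4: reaches L-position 3 → W
n=5: only reaches 4(W), which is W → L
n=6: reaches L-position 3 → W
n=7: only reaches 6(W), which is W → L
n=8: reaches L-position 7 → W
n=9: only reaches 6(W), 8(W), all W → L
n=10: reaches L-position 5 → W
n=11: only reaches 10(W), which is W → L
n=12: reaches L-position 9 → W
n=13: only reaches 12(W), which is W → L
n=14: reaches L-position 7 → W
n=15: only reaches 10(W), 12(W), 14(W), all W → L
n=16: reaches L-position 15 → W
n=17: only reaches 16(W), which is W → L
n=18: reaches L-position 9 → W
n=19: only reaches 18(W), which is W → L
n=20: reaches L-position 15 → W
n=21: only reaches 14(W), 18(W), 20(W), all W → L
n=22: reaches L-position 11 → W
n=23: only reaches 22(W), which is W → L
n=24: reaches L-position 21 → W
n=25: only reaches 20(W), 24(W), all W → L
n=26: reaches L-position 13 → W
n=27: only reaches 18(W), 24(W), 26(W), all W → L
n=28: reaches L-position 21 → W
n=29: only reaches 28(W), which is W → L
n=30: reaches L-position 15 → W
The losing starting values of n are exactly the entries labelled L in this table (16 of them).

0, 1, 3, 5, 7, 9, 11, 13, 15, 17, 19, 21, 23, 25, 27, 29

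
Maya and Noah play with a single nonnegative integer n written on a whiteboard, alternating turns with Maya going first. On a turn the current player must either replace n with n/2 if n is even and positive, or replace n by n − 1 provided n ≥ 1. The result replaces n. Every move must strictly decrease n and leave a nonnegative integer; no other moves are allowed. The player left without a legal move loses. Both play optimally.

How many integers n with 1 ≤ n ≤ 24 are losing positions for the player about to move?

Positions with no move are L. A position that does have a move is losing for the player to move precisely when every available move leads to a winning position for the opponent. Fill in the labels:
n=0: no move → L
n=1: can move to 0, which is L ⇒ W
n=2: the only move is to 1(W), a W ⇒ L
n=3: can move to 2, which is L ⇒ W
n=4: can move to 2, which is L ⇒ W
n=5: the only move is to 4(W), a W ⇒ L
n=6: can move to 5, which is L ⇒ W
n=7: the only move is to 6(W), a W ⇒ L
n=8: can move to 7, which is L ⇒ W
n=9: the only move is to 8(W), a W ⇒ L
n=10: can move to 5, which is L ⇒ W
n=11: the only move is to 10(W), a W ⇒ L
n=12: can move to 11, which is L ⇒ W
n=13: the only move is to 12(W), a W ⇒ L
n=14: can move to 7, which is L ⇒ W
n=15: the only move is to 14(W), a W ⇒ L
n=16: can move to 15, which is L ⇒ W
n=17: the only move is to 16(W), a W ⇒ L
n=18: can move to 9, which is L ⇒ W
n=19: the only move is to 18(W), a W ⇒ L
n=20: can move to 19, which is L ⇒ W
n=21: the only move is to 20(W), a W ⇒ L
n=22: can move to 11, which is L ⇒ W
n=23: the only move is to 22(W), a W ⇒ L
n=24: can move to 23, which is L ⇒ W
L entries with 1 ≤ n ≤ 24 (n=0 is outside the asked range and is not counted): n = 2, 5, 7, 9, 11, 13, 15, 17, 19, 21, 23; that makes 11.

11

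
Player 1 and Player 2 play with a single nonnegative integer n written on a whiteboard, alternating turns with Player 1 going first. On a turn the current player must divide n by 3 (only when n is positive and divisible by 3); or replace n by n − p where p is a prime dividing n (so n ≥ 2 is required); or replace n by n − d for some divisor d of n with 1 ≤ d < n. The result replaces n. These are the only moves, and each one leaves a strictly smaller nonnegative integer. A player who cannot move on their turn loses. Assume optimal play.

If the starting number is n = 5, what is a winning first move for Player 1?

Move to 0.

Classify positions by backward induction: terminal positions (no move available) are L. From any other position, the mover wins iff some move reaches an L.
n=0: no move → L
n=1: no move → L
n=2: can move to 0, which is L ⇒ W
n=3: can move to 0, which is L ⇒ W
n=4: moves to 2(W), 3(W); every one is W ⇒ L
n=5: can move to 0, which is L ⇒ W
From 5, the L positions reachable in one move are: 0, 4. Any move reaching one of these is winning.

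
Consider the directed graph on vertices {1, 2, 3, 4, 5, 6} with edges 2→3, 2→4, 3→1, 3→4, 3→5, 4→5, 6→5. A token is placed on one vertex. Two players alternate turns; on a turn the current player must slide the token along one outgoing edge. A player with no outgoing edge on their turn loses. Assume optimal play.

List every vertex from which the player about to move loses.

1, 2, 5

Build the W/L table. Terminal = L. A non-terminal position is W if it has a move to some L; otherwise it is L.
Every edge goes from a vertex to one that appears earlier in the order 1, 5, 4, 3, 6, 2, so processing vertices in that order labels each vertex after all of its successors.
1: no outgoing edge → L
5: no outgoing edge → L
4: can move to 5, which is L ⇒ W
3: can move to 5, which is L ⇒ W
6: can move to 5, which is L ⇒ W
2: moves to 3(W), 4(W); every one is W ⇒ L
Reading off the rows marked L gives the requested list; there are 3 such vertices.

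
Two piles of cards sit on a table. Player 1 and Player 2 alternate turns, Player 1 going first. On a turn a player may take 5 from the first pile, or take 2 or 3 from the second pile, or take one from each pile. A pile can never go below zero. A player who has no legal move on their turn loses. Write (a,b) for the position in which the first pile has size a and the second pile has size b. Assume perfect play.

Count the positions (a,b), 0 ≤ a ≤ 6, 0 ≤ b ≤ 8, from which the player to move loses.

24

Use the standard recursion: the mover loses at a terminal position; elsewhere, the mover wins exactly when some move hands the opponent an L position.
Every move lowers a or b (never raises either), so fill the grid row by row in increasing a, and left to right within a row: each cell's successors are then already labelled.
      b=0  b=1  b=2  b=3  b=4  b=5  b=6  b=7  b=8
a=0:    L    L    W    W    W    L    L    W    W
a=1:    L    W    W    W    L    L    W    W    W
a=2:    L    W    W    W    L    W    W    W    L
a=3:    L    W    W    W    L    W    W    W    L
a=4:    L    W    W    W    L    W    W    W    L
a=5:    W    W    L    L    W    W    W    L    L
a=6:    W    L    L    W    W    W    L    L    W
Cells with no legal move (terminal, hence L): (0,0), (0,1), (1,0), (2,0), (3,0), (4,0).
The remaining L cells, each justified by listing all of its moves:
(0,5): →(0,3)(W), (0,2)(W) — all W, so L
(0,6): →(0,4)(W), (0,3)(W) — all W, so L
(1,4): →(1,2)(W), (1,1)(W), (0,3)(W) — all W, so L
(1,5): →(1,3)(W), (1,2)(W), (0,4)(W) — all W, so L
(2,4): →(2,2)(W), (2,1)(W), (1,3)(W) — all W, so L
(2,8): →(2,6)(W), (2,5)(W), (1,7)(W) — all W, so L
(3,4): →(3,2)(W), (3,1)(W), (2,3)(W) — all W, so L
(3,8): →(3,6)(W), (3,5)(W), (2,7)(W) — all W, so L
(4,4): →(4,2)(W), (4,1)(W), (3,3)(W) — all W, so L
(4,8): →(4,6)(W), (4,5)(W), (3,7)(W) — all W, so L
(5,2): →(0,2)(W), (5,0)(W), (4,1)(W) — all W, so L
(5,3): →(0,3)(W), (5,1)(W), (5,0)(W), (4,2)(W) — all W, so L
(5,7): →(0,7)(W), (5,5)(W), (5,4)(W), (4,6)(W) — all W, so L
(5,8): →(0,8)(W), (5,6)(W), (5,5)(W), (4,7)(W) — all W, so L
(6,1): →(1,1)(W), (5,0)(W) — all W, so L
(6,2): →(1,2)(W), (6,0)(W), (5,1)(W) — all W, so L
(6,6): →(1,6)(W), (6,4)(W), (6,3)(W), (5,5)(W) — all W, so L
(6,7): →(1,7)(W), (6,5)(W), (6,4)(W), (5,6)(W) — all W, so L
Every other cell has at least one move into one of the L cells above, so it is W.
L cells per row: a=0: 4, a=1: 3, a=2: 3, a=3: 3, a=4: 3, a=5: 4, a=6: 4; total 24.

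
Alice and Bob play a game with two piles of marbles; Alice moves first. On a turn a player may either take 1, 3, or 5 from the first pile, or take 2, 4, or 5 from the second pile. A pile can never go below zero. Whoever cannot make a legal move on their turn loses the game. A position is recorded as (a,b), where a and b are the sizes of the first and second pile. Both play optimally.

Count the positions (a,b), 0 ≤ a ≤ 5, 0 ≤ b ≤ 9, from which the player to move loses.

21

Use the standard recursion: the mover loses at a terminal position; elsewhere, the mover wins exactly when some move hands the opponent an L position.
Every move lowers a or b (never raises either), so fill the grid row by row in increasing a, and left to right within a row: each cell's successors are then already labelled.
      b=0  b=1  b=2  b=3  b=4  b=5  b=6  b=7  b=8  b=9
a=0:    L    L    W    W    W    W    W    L    L    W
a=1:    W    W    L    L    W    W    W    W    W    L
a=2:    L    L    W    W    W    W    W    L    L    W
a=3:    W    W    L    L    W    W    W    W    W    L
a=4:    L    L    W    W    W    W    W    L    L    W
a=5:    W    W    L    L    W    W    W    W    W    L
Cells with no legal move (terminal, hence L): (0,0), (0,1).
The remaining L cells, each justified by listing all of its moves:
(0,7): →(0,5)(W), (0,3)(W), (0,2)(W) — all W, so L
(0,8): →(0,6)(W), (0,4)(W), (0,3)(W) — all W, so L
(1,2): →(0,2)(W), (1,0)(W) — all W, so L
(1,3): →(0,3)(W), (1,1)(W) — all W, so L
(1,9): →(0,9)(W), (1,7)(W), (1,5)(W), (1,4)(W) — all W, so L
(2,0): →(1,0)(W) only, which is W, so L
(2,1): →(1,1)(W) only, which is W, so L
(2,7): →(1,7)(W), (2,5)(W), (2,3)(W), (2,2)(W) — all W, so L
(2,8): →(1,8)(W), (2,6)(W), (2,4)(W), (2,3)(W) — all W, so L
(3,2): →(2,2)(W), (0,2)(W), (3,0)(W) — all W, so L
(3,3): →(2,3)(W), (0,3)(W), (3,1)(W) — all W, so L
(3,9): →(2,9)(W), (0,9)(W), (3,7)(W), (3,5)(W), (3,4)(W) — all W, so L
(4,0): →(3,0)(W), (1,0)(W) — all W, so L
(4,1): →(3,1)(W), (1,1)(W) — all W, so L
(4,7): →(3,7)(W), (1,7)(W), (4,5)(W), (4,3)(W), (4,2)(W) — all W, so L
(4,8): →(3,8)(W), (1,8)(W), (4,6)(W), (4,4)(W), (4,3)(W) — all W, so L
(5,2): →(4,2)(W), (2,2)(W), (0,2)(W), (5,0)(W) — all W, so L
(5,3): →(4,3)(W), (2,3)(W), (0,3)(W), (5,1)(W) — all W, so L
(5,9): →(4,9)(W), (2,9)(W), (0,9)(W), (5,7)(W), (5,5)(W), (5,4)(W) — all W, so L
Every other cell has at least one move into one of the L cells above, so it is W.
L cells per row: a=0: 4, a=1: 3, a=2: 4, a=3: 3, a=4: 4, a=5: 3; total 21.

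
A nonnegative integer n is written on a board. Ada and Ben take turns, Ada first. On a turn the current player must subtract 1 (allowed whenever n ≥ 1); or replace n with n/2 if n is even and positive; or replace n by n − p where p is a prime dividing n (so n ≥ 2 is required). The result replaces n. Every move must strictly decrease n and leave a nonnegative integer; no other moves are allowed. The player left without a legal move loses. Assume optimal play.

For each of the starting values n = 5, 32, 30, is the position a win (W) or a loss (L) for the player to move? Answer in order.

Label each position W (a win for the player to move) or L (a loss). A position with no legal move is L; any other position is W exactly when some move reaches an L, and L when every move reaches a W.
n=0: no move → L
n=1: →0(L), so W
n=2: →0(L), so W
n=3: →0(L), so W
n=4: →2(W), 3(W) — all W, so L
n=5: →0(L), so W
n=6: →4(L), so W
n=7: →0(L), so W
n=8: →4(L), so W
n=9: →6(W), 8(W) — all W, so L
n=10: →9(L), so W
n=11: →0(L), so W
n=12: →9(L), so W
n=13: →0(L), so W
n=14: →7(W), 12(W), 13(W) — all W, so L
n=15: →14(L), so W
n=16: →14(L), so W
n=17: →0(L), so W
n=18: →9(L), so W
n=19: →0(L), so W
n=20: →10(W), 15(W), 18(W), 19(W) — all W, so L
n=21: →14(L), so W
n=22: →20(L), so W
n=23: →0(L), so W
n=24: →12(W), 21(W), 22(W), 23(W) — all W, so L
n=25: →20(L), so W
n=26: →24(L), so W
n=27: →24(L), so W
n=28: →14(L), so W
n=29: →0(L), so W
n=30: →15(W), 25(W), 27(W), 28(W), 29(W) — all W, so L
n=31: →0(L), so W
n=32: →30(L), so W

5: W, 32: W, 30: L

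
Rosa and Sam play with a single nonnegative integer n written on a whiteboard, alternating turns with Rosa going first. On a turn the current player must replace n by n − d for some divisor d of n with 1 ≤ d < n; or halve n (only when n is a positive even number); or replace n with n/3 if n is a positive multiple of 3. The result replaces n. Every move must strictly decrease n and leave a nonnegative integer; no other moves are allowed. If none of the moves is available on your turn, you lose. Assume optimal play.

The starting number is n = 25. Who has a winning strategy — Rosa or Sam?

Label each position W (a win for the player to move) or L (a loss). A position with no legal move is L; any other position is W exactly when some move reaches an L, and L when every move reaches a W.
n=0: no move → L
n=1: no move → L
n=2: W (go to 1, an L position)
n=3: W (go to 1, an L position)
n=4: L (options 2(W), 3(W) are all W)
n=5: W (go to 4, an L position)
n=6: W (go to 4, an L position)
n=7: L (sole option 6(W) is W)
n=8: W (go to 4, an L position)
n=9: L (options 3(W), 6(W), 8(W) are all W)
n=10: W (go to 9, an L position)
n=11: L (sole option 10(W) is W)
n=12: W (go to 4, an L position)
n=13: L (sole option 12(W) is W)
n=14: W (go to 7, an L position)
n=15: L (options 5(W), 10(W), 12(W), 14(W) are all W)
n=16: W (go to 15, an L position)
n=17: L (sole option 16(W) is W)
n=18: W (go to 9, an L position)
n=19: L (sole option 18(W) is W)
n=20: W (go to 15, an L position)
n=21: W (go to 7, an L position)
n=22: W (go to 11, an L position)
n=23: L (sole option 22(W) is W)
n=24: W (go to 23, an L position)
n=25: L (options 20(W), 24(W) are all W)
The starting position 25 is L: whatever Rosa does, the opponent receives a W position.

Sam wins.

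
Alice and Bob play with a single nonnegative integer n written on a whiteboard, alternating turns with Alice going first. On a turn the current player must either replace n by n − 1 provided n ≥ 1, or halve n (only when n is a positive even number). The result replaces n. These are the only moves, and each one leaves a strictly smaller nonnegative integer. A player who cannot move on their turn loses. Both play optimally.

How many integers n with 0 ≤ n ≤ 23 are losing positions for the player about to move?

12

Positions with no move are L. A position that does have a move is losing for the player to move precisely when every available move leads to a winning position for the opponent. Fill in the labels:
n=0: no move → L
n=1: →0(L), so W
n=2: →1(W) only, which is W, so L
n=3: →2(L), so W
n=4: →2(L), so W
n=5: →4(W) only, which is W, so L
n=6: →5(L), so W
n=7: →6(W) only, which is W, so L
n=8: →7(L), so W
n=9: →8(W) only, which is W, so L
n=10: →5(L), so W
n=11: →10(W) only, which is W, so L
n=12: →11(L), so W
n=13: →12(W) only, which is W, so L
n=14: →7(L), so W
n=15: →14(W) only, which is W, so L
n=16: →15(L), so W
n=17: →16(W) only, which is W, so L
n=18: →9(L), so W
n=19: →18(W) only, which is W, so L
n=20: →19(L), so W
n=21: →20(W) only, which is W, so L
n=22: →11(L), so W
n=23: →22(W) only, which is W, so L
L entries with 0 ≤ n ≤ 23: n = 0, 2, 5, 7, 9, 11, 13, 15, 17, 19, 21, 23; that makes 12.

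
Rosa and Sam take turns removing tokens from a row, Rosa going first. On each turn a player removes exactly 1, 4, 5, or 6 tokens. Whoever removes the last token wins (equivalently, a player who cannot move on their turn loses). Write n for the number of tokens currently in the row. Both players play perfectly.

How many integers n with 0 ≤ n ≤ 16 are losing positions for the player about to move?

4

Classify positions by backward induction: terminal positions (no move available) are L. From any other position, the mover wins iff some move reaches an L.
n=0: no move → L
n=1: can move to 0, which is L ⇒ W
n=2: the only move is to 1(W), a W ⇒ L
n=3: can move to 2, which is L ⇒ W
n=4: can move to 0, which is L ⇒ W
n=5: can move to 0, which is L ⇒ W
n=6: can move to 2, which is L ⇒ W
n=7: can move to 2, which is L ⇒ W
n=8: can move to 2, which is L ⇒ W
n=9: moves to 8(W), 5(W), 4(W), 3(W); every one is W ⇒ L
n=10: can move to 9, which is L ⇒ W
n=11: moves to 10(W), 7(W), 6(W), 5(W); every one is W ⇒ L
n=12: can move to 11, which is L ⇒ W
n=13: can move to 9, which is L ⇒ W
n=14: can move to 9, which is L ⇒ W
n=15: can move to 11, which is L ⇒ W
n=16: can move to 11, which is L ⇒ W
L entries with 0 ≤ n ≤ 16: n = 0, 2, 9, 11; that makes 4.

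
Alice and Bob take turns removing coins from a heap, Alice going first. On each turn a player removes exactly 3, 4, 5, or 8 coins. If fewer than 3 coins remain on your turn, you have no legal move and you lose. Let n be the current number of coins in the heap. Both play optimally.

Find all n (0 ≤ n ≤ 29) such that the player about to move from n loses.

0, 1, 2, 11, 12, 13, 22, 23, 24

Positions with no move are L. A position that does have a move is losing for the player to move precisely when every available move leads to a winning position for the opponent. Fill in the labels:
n=0: no move → L
n=1: no move → L
n=2: no move → L
n=3: W (go to 0, an L position)
n=4: W (go to 1, an L position)
n=5: W (go to 2, an L position)
n=6: W (go to 2, an L position)
n=7: W (go to 2, an L position)
n=8: W (go to 0, an L position)
n=9: W (go to 1, an L position)
n=10: W (go to 2, an L position)
n=11: L (options 8(W), 7(W), 6(W), 3(W) are all W)
n=12: L (options 9(W), 8(W), 7(W), 4(W) are all W)
n=13: L (options 10(W), 9(W), 8(W), 5(W) are all W)
n=14: W (go to 11, an L position)
n=15: W (go to 12, an L position)
n=16: W (go to 13, an L position)
n=17: W (go to 13, an L position)
n=18: W (go to 13, an L position)
n=19: W (go to 11, an L position)
n=20: W (go to 12, an L position)
n=21: W (go to 13, an L position)
n=22: L (options 19(W), 18(W), 17(W), 14(W) are all W)
n=23: L (options 20(W), 19(W), 18(W), 15(W) are all W)
n=24: L (options 21(W), 20(W), 19(W), 16(W) are all W)
n=25: W (go to 22, an L position)
n=26: W (go to 23, an L position)
n=27: W (go to 24, an L position)
n=28: W (go to 24, an L position)
n=29: W (go to 24, an L position)
Reading off the rows marked L gives the requested list; there are 9 such values of n.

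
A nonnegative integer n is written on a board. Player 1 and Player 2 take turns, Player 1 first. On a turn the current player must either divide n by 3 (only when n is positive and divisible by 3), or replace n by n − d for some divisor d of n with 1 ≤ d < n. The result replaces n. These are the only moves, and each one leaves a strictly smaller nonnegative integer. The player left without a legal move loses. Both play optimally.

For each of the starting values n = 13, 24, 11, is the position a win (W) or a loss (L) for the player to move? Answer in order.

Compute win/loss labels from the base case upward. A position with no move is L. Any other position is W if it can reach an L in one move, else L.
n=0: no move → L
n=1: no move → L
n=2: W (go to 1, an L position)
n=3: W (go to 1, an L position)
n=4: L (options 2(W), 3(W) are all W)
n=5: W (go to 4, an L position)
n=6: W (go to 4, an L position)
n=7: L (sole option 6(W) is W)
n=8: W (go to 4, an L position)
n=9: L (options 3(W), 6(W), 8(W) are all W)
n=10: W (go to 9, an L position)
n=11: L (sole option 10(W) is W)
n=12: W (go to 4, an L position)
n=13: L (sole option 12(W) is W)
n=14: W (go to 7, an L position)
n=15: L (options 5(W), 10(W), 12(W), 14(W) are all W)
n=16: W (go to 15, an L position)
n=17: L (sole option 16(W) is W)
n=18: W (go to 9, an L position)
n=19: L (sole option 18(W) is W)
n=20: W (go to 15, an L position)
n=21: W (go to 7, an L position)
n=22: W (go to 11, an L position)
n=23: L (sole option 22(W) is W)
n=24: W (go to 23, an L position)

13: L, 24: W, 11: L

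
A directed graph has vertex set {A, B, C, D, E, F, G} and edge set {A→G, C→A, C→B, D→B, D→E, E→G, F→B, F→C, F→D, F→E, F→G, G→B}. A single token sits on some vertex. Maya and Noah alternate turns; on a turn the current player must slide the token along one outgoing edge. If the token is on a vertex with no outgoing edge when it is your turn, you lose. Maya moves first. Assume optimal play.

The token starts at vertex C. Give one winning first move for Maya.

Move to A.

Work bottom-up. With no move the player to move loses. Otherwise the position is W if at least one move leads to an L position for the opponent, and L if every move leads to a W.
Every edge goes from a vertex to one that appears earlier in the order B, G, A, E, D, C, F, so processing vertices in that order labels each vertex after all of its successors.
B: no outgoing edge → L
G: →B(L), so W
A: →G(W) only, which is W, so L
E: →G(W) only, which is W, so L
D: →E(L), so W
C: →A(L), so W
F: →E(L), so W
From C, the L positions reachable in one move are: A, B. Any move reaching one of these is winning.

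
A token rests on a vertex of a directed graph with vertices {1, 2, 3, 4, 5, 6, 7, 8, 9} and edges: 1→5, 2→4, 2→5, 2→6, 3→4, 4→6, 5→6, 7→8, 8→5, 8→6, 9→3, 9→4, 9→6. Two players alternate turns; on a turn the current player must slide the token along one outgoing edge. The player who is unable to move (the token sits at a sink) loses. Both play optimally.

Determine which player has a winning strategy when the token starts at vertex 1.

The second player wins.

Positions with no move are L. A position that does have a move is losing for the player to move precisely when every available move leads to a winning position for the opponent. Fill in the labels:
Every edge goes from a vertex to one that appears earlier in the order 6, 5, 4, 2, 8, 3, 7, 9, 1, so processing vertices in that order labels each vertex after all of its successors.
6: no outgoing edge → L
5: reaches L-position 6 → W
4: reaches L-position 6 → W
2: reaches L-position 6 → W
8: reaches L-position 6 → W
3: only reaches 4(W), which is W → L
7: only reaches 8(W), which is W → L
9: reaches L-position 3 → W
1: only reaches 5(W), which is W → L
Every move from 1 reaches a W position, so the mover loses.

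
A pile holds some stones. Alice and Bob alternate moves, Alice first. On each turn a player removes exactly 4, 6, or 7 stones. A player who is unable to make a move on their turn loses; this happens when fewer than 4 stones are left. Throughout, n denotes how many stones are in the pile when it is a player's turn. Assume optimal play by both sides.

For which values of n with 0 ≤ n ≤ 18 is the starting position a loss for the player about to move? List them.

0, 1, 2, 3, 11, 12, 13, 14

Work bottom-up. With no move the player to move loses. Otherwise the position is W if at least one move leads to an L position for the opponent, and L if every move leads to a W.
n=0: no move → L
n=1: no move → L
n=2: no move → L
n=3: no move → L
n=4: →0(L), so W
n=5: →1(L), so W
n=6: →2(L), so W
n=7: →3(L), so W
n=8: →2(L), so W
n=9: →3(L), so W
n=10: →3(L), so W
n=11: →7(W), 5(W), 4(W) — all W, so L
n=12: →8(W), 6(W), 5(W) — all W, so L
n=13: →9(W), 7(W), 6(W) — all W, so L
n=14: →10(W), 8(W), 7(W) — all W, so L
n=15: →11(L), so W
n=16: →12(L), so W
n=17: →13(L), so W
n=18: →14(L), so W
Reading off the rows marked L gives the requested list; there are 8 such values of n.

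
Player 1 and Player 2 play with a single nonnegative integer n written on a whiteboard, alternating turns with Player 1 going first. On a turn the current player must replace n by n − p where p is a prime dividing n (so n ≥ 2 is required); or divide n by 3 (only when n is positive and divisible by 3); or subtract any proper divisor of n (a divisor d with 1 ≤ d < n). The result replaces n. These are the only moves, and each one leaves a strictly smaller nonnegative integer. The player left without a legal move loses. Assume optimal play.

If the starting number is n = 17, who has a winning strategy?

Compute win/loss labels from the base case upward. A position with no move is L. Any other position is W if it can reach an L in one move, else L.
n=0: no move → L
n=1: no move → L
n=2: can move to 0, which is L ⇒ W
n=3: can move to 0, which is L ⇒ W
n=4: moves to 2(W), 3(W); every one is W ⇒ L
n=5: can move to 0, which is L ⇒ W
n=6: can move to 4, which is L ⇒ W
n=7: can move to 0, which is L ⇒ W
n=8: can move to 4, which is L ⇒ W
n=9: moves to 3(W), 6(W), 8(W); every one is W ⇒ L
n=10: can move to 9, which is L ⇒ W
n=11: can move to 0, which is L ⇒ W
n=12: can move to 4, which is L ⇒ W
n=13: can move to 0, which is L ⇒ W
n=14: moves to 7(W), 12(W), 13(W); every one is W ⇒ L
n=15: can move to 14, which is L ⇒ W
n=16: can move to 14, which is L ⇒ W
n=17: can move to 0, which is L ⇒ W
The starting position 17 is W: Player 1 should move to 0, handing over an L position.

Player 1 wins.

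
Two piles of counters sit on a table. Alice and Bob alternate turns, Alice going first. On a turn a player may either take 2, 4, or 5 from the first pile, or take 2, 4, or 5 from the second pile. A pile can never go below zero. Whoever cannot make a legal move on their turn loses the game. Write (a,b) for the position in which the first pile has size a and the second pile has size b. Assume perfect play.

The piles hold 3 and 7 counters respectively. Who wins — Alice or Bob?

Positions with no move are L. A position that does have a move is losing for the player to move precisely when every available move leads to a winning position for the opponent. Fill in the labels:
No move ever increases a pile, so every position that can arise here has a ≤ 3 and b ≤ 7; it is enough to label the cells with 0 ≤ a ≤ 3 and 0 ≤ b ≤ 7.
Every move lowers a or b (never raises either), so fill the grid row by row in increasing a, and left to right within a row: each cell's successors are then already labelled.
      b=0  b=1  b=2  b=3  b=4  b=5  b=6  b=7
a=0:    L    L    W    W    W    W    W    L
a=1:    L    L    W    W    W    W    W    L
a=2:    W    W    L    L    W    W    W    W
a=3:    W    W    L    L    W    W    W    W
Cells with no legal move (terminal, hence L): (0,0), (0,1), (1,0), (1,1).
The remaining L cells, each justified by listing all of its moves:
(0,7): →(0,5)(W), (0,3)(W), (0,2)(W) — all W, so L
(1,7): →(1,5)(W), (1,3)(W), (1,2)(W) — all W, so L
(2,2): →(0,2)(W), (2,0)(W) — all W, so L
(2,3): →(0,3)(W), (2,1)(W) — all W, so L
(3,2): →(1,2)(W), (3,0)(W) — all W, so L
(3,3): →(1,3)(W), (3,1)(W) — all W, so L
Every other cell has at least one move into one of the L cells above, so it is W.
From (3,7) Alice can move to (1,7), reaching an L position.

Alice wins.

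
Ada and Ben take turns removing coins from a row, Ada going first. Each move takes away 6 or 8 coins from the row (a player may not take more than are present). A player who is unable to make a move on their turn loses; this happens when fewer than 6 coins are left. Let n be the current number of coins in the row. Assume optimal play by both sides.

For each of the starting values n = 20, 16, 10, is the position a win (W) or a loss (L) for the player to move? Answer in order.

Classify positions by backward induction: terminal positions (no move available) are L. From any other position, the mover wins iff some move reaches an L.
n=0: no move → L
n=1: no move → L
n=2: no move → L
n=3: no move → L
n=4: no move → L
n=5: no move → L
n=6: can move to 0, which is L ⇒ W
n=7: can move to 1, which is L ⇒ W
n=8: can move to 2, which is L ⇒ W
n=9: can move to 3, which is L ⇒ W
n=10: can move to 4, which is L ⇒ W
n=11: can move to 5, which is L ⇒ W
n=12: can move to 4, which is L ⇒ W
n=13: can move to 5, which is L ⇒ W
n=14: moves to 8(W), 6(W); every one is W ⇒ L
n=15: moves to 9(W), 7(W); every one is W ⇒ L
n=16: moves to 10(W), 8(W); every one is W ⇒ L
n=17: moves to 11(W), 9(W); every one is W ⇒ L
n=18: moves to 12(W), 10(W); every one is W ⇒ L
n=19: moves to 13(W), 11(W); every one is W ⇒ L
n=20: can move to 14, which is L ⇒ W

20: W, 16: L, 10: W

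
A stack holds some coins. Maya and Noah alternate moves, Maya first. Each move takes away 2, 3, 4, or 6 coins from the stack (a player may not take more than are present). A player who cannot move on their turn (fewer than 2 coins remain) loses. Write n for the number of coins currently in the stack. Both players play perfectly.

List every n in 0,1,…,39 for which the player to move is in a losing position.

0, 1, 8, 9, 16, 17, 24, 25, 32, 33

Positions with no move are L. A position that does have a move is losing for the player to move precisely when every available move leads to a winning position for the opponent. Fill in the labels:
n=0: no move → L
n=1: no move → L
n=2: W (go to 0, an L position)
n=3: W (go to 1, an L position)
n=4: W (go to 1, an L position)
n=5: W (go to 1, an L position)
n=6: W (go to 0, an L position)
n=7: W (go to 1, an L position)
n=8: L (options 6(W), 5(W), 4(W), 2(W) are all W)
n=9: L (options 7(W), 6(W), 5(W), 3(W) are all W)
n=10: W (go to 8, an L position)
n=11: W (go to 9, an L position)
n=12: W (go to 9, an L position)
n=13: W (go to 9, an L position)
n=14: W (go to 8, an L position)
n=15: W (go to 9, an L position)
n=16: L (options 14(W), 13(W), 12(W), 10(W) are all W)
n=17: L (options 15(W), 14(W), 13(W), 11(W) are all W)
n=18: W (go to 16, an L position)
n=19: W (go to 17, an L position)
n=20: W (go to 17, an L position)
n=21: W (go to 17, an L position)
n=22: W (go to 16, an L position)
n=23: W (go to 17, an L position)
n=24: L (options 22(W), 21(W), 20(W), 18(W) are all W)
n=25: L (options 23(W), 22(W), 21(W), 19(W) are all W)
n=26: W (go to 24, an L position)
n=27: W (go to 25, an L position)
n=28: W (go to 25, an L position)
n=29: W (go to 25, an L position)
n=30: W (go to 24, an L position)
n=31: W (go to 25, an L position)
n=32: L (options 30(W), 29(W), 28(W), 26(W) are all W)
n=33: L (options 31(W), 30(W), 29(W), 27(W) are all W)
n=34: W (go to 32, an L position)
n=35: W (go to 33, an L position)
n=36: W (go to 33, an L position)
n=37: W (go to 33, an L position)
n=38: W (go to 32, an L position)
n=39: W (go to 33, an L position)
Reading off the rows marked L gives the requested list; there are 10 such values of n.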